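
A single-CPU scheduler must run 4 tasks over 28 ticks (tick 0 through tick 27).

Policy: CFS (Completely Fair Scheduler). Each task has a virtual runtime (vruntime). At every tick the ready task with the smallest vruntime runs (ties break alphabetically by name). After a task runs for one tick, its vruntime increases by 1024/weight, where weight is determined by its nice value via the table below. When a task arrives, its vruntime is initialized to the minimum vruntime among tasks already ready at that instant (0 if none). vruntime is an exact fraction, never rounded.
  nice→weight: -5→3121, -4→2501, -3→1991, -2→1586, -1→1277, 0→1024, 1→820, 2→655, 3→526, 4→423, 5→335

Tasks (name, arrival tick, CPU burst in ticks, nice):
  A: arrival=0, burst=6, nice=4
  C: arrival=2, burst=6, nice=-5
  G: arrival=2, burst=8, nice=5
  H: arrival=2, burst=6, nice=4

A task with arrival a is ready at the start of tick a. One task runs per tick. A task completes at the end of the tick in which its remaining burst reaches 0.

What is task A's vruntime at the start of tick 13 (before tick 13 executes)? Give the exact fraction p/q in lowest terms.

vruntime(A, start of tick 13) = 4096/423

t=0: vr[A=0] → run A
t=1: vr[A=1024/423] → run A
t=2: vr[A=2048/423 C=2048/423 G=2048/423 H=2048/423] → run A
t=3: vr[A=1024/141 C=2048/423 G=2048/423 H=2048/423] → run C
t=4: vr[A=1024/141 C=6824960/1320183 G=2048/423 H=2048/423] → run G
t=5: vr[A=1024/141 C=6824960/1320183 G=1119232/141705 H=2048/423] → run H
t=6: vr[A=1024/141 C=6824960/1320183 G=1119232/141705 H=1024/141] → run C
t=7: vr[A=1024/141 C=7258112/1320183 G=1119232/141705 H=1024/141] → run C
t=8: vr[A=1024/141 C=7691264/1320183 G=1119232/141705 H=1024/141] → run C
t=9: vr[A=1024/141 C=8124416/1320183 G=1119232/141705 H=1024/141] → run C
t=10: vr[A=1024/141 C=8557568/1320183 G=1119232/141705 H=1024/141] → run C
t=11: vr[A=1024/141 G=1119232/141705 H=1024/141] → run A
t=12: vr[A=4096/423 G=1119232/141705 H=1024/141] → run H
t=13: vr[A=4096/423 G=1119232/141705 H=4096/423] → run G
t=14: vr[A=4096/423 G=1552384/141705 H=4096/423] → run A
t=15: vr[A=5120/423 G=1552384/141705 H=4096/423] → run H
t=16: vr[A=5120/423 G=1552384/141705 H=5120/423] → run G
t=17: vr[A=5120/423 G=1985536/141705 H=5120/423] → run A
t=18: vr[G=1985536/141705 H=5120/423] → run H
t=19: vr[G=1985536/141705 H=2048/141] → run G
t=20: vr[G=2418688/141705 H=2048/141] → run H
t=21: vr[G=2418688/141705 H=7168/423] → run H
t=22: vr[G=2418688/141705] → run G
t=23: vr[G=570368/28341] → run G
t=24: vr[G=3284992/141705] → run G
t=25: vr[G=3718144/141705] → run G
t=26: (idle)
t=27: (idle)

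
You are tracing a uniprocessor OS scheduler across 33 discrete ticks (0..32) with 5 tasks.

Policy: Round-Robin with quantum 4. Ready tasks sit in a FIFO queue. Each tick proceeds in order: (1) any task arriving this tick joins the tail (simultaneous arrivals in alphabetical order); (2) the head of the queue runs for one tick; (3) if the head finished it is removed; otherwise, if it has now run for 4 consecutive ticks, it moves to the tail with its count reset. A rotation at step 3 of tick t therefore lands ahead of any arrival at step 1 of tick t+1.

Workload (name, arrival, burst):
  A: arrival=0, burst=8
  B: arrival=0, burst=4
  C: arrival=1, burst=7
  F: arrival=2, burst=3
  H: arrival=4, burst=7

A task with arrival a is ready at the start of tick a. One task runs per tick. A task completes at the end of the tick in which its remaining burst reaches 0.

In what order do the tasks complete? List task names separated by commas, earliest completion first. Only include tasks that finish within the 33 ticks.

t=0: queue=[A,B] q_used=0 → run A
t=1: queue=[A,B,C] q_used=1 → run A
t=2: queue=[A,B,C,F] q_used=2 → run A
t=3: queue=[A,B,C,F] q_used=3 → run A
t=4: queue=[B,C,F,A,H] q_used=0 → run B
t=5: queue=[B,C,F,A,H] q_used=1 → run B
t=6: queue=[B,C,F,A,H] q_used=2 → run B
t=7: queue=[B,C,F,A,H] q_used=3 → run B
t=8: queue=[C,F,A,H] q_used=0 → run C
t=9: queue=[C,F,A,H] q_used=1 → run C
t=10: queue=[C,F,A,H] q_used=2 → run C
t=11: queue=[C,F,A,H] q_used=3 → run C
t=12: queue=[F,A,H,C] q_used=0 → run F
t=13: queue=[F,A,H,C] q_used=1 → run F
t=14: queue=[F,A,H,C] q_used=2 → run F
t=15: queue=[A,H,C] q_used=0 → run A
t=16: queue=[A,H,C] q_used=1 → run A
t=17: queue=[A,H,C] q_used=2 → run A
t=18: queue=[A,H,C] q_used=3 → run A
t=19: queue=[H,C] q_used=0 → run H
t=20: queue=[H,C] q_used=1 → run H
t=21: queue=[H,C] q_used=2 → run H
t=22: queue=[H,C] q_used=3 → run H
t=23: queue=[C,H] q_used=0 → run C
t=24: queue=[C,H] q_used=1 → run C
t=25: queue=[C,H] q_used=2 → run C
t=26: queue=[H] q_used=0 → run H
t=27: queue=[H] q_used=1 → run H
t=28: queue=[H] q_used=2 → run H
t=29: (idle)
t=30: (idle)
t=31: (idle)
t=32: (idle)

completion order = B, F, A, C, H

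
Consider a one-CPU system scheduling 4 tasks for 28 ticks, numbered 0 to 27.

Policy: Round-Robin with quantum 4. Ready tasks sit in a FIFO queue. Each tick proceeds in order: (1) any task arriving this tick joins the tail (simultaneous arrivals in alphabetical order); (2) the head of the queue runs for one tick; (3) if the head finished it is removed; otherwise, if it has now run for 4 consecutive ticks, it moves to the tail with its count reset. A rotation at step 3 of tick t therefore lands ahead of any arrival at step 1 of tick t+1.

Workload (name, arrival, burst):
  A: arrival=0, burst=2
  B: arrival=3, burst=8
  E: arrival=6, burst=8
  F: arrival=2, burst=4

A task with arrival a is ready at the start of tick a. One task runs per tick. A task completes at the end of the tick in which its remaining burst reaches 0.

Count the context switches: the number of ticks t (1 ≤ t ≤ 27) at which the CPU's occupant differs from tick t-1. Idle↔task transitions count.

context switches = 6

t=0: queue=[A] q_used=0 → run A
t=1: queue=[A] q_used=1 → run A
t=2: queue=[F] q_used=0 → run F
t=3: queue=[F,B] q_used=1 → run F
t=4: queue=[F,B] q_used=2 → run F
t=5: queue=[F,B] q_used=3 → run F
t=6: queue=[B,E] q_used=0 → run B
t=7: queue=[B,E] q_used=1 → run B
t=8: queue=[B,E] q_used=2 → run B
t=9: queue=[B,E] q_used=3 → run B
t=10: queue=[E,B] q_used=0 → run E
t=11: queue=[E,B] q_used=1 → run E
t=12: queue=[E,B] q_used=2 → run E
t=13: queue=[E,B] q_used=3 → run E
t=14: queue=[B,E] q_used=0 → run B
t=15: queue=[B,E] q_used=1 → run B
t=16: queue=[B,E] q_used=2 → run B
t=17: queue=[B,E] q_used=3 → run B
t=18: queue=[E] q_used=0 → run E
t=19: queue=[E] q_used=1 → run E
t=20: queue=[E] q_used=2 → run E
t=21: queue=[E] q_used=3 → run E
t=22: (idle)
t=23: (idle)
t=24: (idle)
t=25: (idle)
t=26: (idle)
t=27: (idle)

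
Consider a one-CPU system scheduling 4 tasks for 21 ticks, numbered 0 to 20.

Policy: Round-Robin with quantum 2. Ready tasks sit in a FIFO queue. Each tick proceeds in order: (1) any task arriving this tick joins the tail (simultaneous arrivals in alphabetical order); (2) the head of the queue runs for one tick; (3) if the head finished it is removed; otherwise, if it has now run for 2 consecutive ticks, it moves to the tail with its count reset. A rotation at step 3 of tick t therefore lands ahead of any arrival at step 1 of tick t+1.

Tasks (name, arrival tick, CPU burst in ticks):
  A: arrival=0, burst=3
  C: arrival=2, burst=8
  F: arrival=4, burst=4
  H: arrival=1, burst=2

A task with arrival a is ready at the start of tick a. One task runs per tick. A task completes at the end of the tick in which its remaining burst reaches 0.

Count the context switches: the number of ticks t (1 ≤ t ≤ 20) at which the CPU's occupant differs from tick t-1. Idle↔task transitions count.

t=0: queue=[A] q_used=0 → run A
t=1: queue=[A,H] q_used=1 → run A
t=2: queue=[H,A,C] q_used=0 → run H
t=3: queue=[H,A,C] q_used=1 → run H
t=4: queue=[A,C,F] q_used=0 → run A
t=5: queue=[C,F] q_used=0 → run C
t=6: queue=[C,F] q_used=1 → run C
t=7: queue=[F,C] q_used=0 → run F
t=8: queue=[F,C] q_used=1 → run F
t=9: queue=[C,F] q_used=0 → run C
t=10: queue=[C,F] q_used=1 → run C
t=11: queue=[F,C] q_used=0 → run F
t=12: queue=[F,C] q_used=1 → run F
t=13: queue=[C] q_used=0 → run C
t=14: queue=[C] q_used=1 → run C
t=15: queue=[C] q_used=0 → run C
t=16: queue=[C] q_used=1 → run C
t=17: (idle)
t=18: (idle)
t=19: (idle)
t=20: (idle)

context switches = 8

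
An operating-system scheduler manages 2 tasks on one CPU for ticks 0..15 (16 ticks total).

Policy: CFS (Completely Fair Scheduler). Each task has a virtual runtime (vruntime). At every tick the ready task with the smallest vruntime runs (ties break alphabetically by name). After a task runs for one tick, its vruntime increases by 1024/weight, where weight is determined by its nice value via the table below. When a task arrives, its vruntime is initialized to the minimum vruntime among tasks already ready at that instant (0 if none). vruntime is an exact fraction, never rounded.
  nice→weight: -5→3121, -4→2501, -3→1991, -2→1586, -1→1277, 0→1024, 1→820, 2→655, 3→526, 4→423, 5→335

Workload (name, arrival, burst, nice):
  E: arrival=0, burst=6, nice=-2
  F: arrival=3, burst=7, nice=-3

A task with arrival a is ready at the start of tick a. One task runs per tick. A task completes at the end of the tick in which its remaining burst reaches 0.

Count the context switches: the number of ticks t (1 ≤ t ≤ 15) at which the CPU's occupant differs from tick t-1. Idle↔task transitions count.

t=0: vr[E=0] → run E
t=1: vr[E=512/793] → run E
t=2: vr[E=1024/793] → run E
t=3: vr[E=1536/793 F=1536/793] → run E
t=4: vr[E=2048/793 F=1536/793] → run F
t=5: vr[E=2048/793 F=3870208/1578863] → run F
t=6: vr[E=2048/793 F=4682240/1578863] → run E
t=7: vr[E=2560/793 F=4682240/1578863] → run F
t=8: vr[E=2560/793 F=5494272/1578863] → run E
t=9: vr[F=5494272/1578863] → run F
t=10: vr[F=6306304/1578863] → run F
t=11: vr[F=7118336/1578863] → run F
t=12: vr[F=7930368/1578863] → run F
t=13: (idle)
t=14: (idle)
t=15: (idle)

context switches = 6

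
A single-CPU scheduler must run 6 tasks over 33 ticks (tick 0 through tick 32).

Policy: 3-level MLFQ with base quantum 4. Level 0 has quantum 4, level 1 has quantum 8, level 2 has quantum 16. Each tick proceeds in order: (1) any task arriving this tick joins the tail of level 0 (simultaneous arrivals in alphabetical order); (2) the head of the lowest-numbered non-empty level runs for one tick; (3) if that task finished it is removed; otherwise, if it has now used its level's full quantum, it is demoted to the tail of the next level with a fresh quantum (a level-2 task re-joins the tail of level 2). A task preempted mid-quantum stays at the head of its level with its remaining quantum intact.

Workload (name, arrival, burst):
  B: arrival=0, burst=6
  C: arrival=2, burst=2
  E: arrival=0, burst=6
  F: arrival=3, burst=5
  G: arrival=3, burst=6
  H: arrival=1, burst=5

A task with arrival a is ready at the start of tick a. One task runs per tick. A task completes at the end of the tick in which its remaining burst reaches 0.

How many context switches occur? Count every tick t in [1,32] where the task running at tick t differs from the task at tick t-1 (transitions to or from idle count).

context switches = 11

t=0: L0/L1/L2 = BE/-/- → run B
t=1: L0/L1/L2 = BEH/-/- → run B
t=2: L0/L1/L2 = BEHC/-/- → run B
t=3: L0/L1/L2 = BEHCFG/-/- → run B
t=4: L0/L1/L2 = EHCFG/B/- → run E
t=5: L0/L1/L2 = EHCFG/B/- → run E
t=6: L0/L1/L2 = EHCFG/B/- → run E
t=7: L0/L1/L2 = EHCFG/B/- → run E
t=8: L0/L1/L2 = HCFG/BE/- → run H
t=9: L0/L1/L2 = HCFG/BE/- → run H
t=10: L0/L1/L2 = HCFG/BE/- → run H
t=11: L0/L1/L2 = HCFG/BE/- → run H
t=12: L0/L1/L2 = CFG/BEH/- → run C
t=13: L0/L1/L2 = CFG/BEH/- → run C
t=14: L0/L1/L2 = FG/BEH/- → run F
t=15: L0/L1/L2 = FG/BEH/- → run F
t=16: L0/L1/L2 = FG/BEH/- → run F
t=17: L0/L1/L2 = FG/BEH/- → run F
t=18: L0/L1/L2 = G/BEHF/- → run G
t=19: L0/L1/L2 = G/BEHF/- → run G
t=20: L0/L1/L2 = G/BEHF/- → run G
t=21: L0/L1/L2 = G/BEHF/- → run G
t=22: L0/L1/L2 = -/BEHFG/- → run B
t=23: L0/L1/L2 = -/BEHFG/- → run B
t=24: L0/L1/L2 = -/EHFG/- → run E
t=25: L0/L1/L2 = -/EHFG/- → run E
t=26: L0/L1/L2 = -/HFG/- → run H
t=27: L0/L1/L2 = -/FG/- → run F
t=28: L0/L1/L2 = -/G/- → run G
t=29: L0/L1/L2 = -/G/- → run G
t=30: (idle)
t=31: (idle)
t=32: (idle)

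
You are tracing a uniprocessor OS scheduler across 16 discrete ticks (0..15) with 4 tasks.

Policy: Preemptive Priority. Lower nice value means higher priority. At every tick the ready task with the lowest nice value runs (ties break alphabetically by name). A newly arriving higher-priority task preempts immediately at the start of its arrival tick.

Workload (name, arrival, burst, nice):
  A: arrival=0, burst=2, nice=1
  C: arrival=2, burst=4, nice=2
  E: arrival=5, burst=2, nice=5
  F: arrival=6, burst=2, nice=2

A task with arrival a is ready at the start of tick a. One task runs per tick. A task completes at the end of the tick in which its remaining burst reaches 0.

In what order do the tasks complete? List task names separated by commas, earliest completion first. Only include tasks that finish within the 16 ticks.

t=0: ready={A} → run A
t=1: ready={A} → run A
t=2: ready={C} → run C
t=3: ready={C} → run C
t=4: ready={C} → run C
t=5: ready={C,E} → run C
t=6: ready={E,F} → run F
t=7: ready={E,F} → run F
t=8: ready={E} → run E
t=9: ready={E} → run E
t=10: (idle)
t=11: (idle)
t=12: (idle)
t=13: (idle)
t=14: (idle)
t=15: (idle)

completion order = A, C, F, E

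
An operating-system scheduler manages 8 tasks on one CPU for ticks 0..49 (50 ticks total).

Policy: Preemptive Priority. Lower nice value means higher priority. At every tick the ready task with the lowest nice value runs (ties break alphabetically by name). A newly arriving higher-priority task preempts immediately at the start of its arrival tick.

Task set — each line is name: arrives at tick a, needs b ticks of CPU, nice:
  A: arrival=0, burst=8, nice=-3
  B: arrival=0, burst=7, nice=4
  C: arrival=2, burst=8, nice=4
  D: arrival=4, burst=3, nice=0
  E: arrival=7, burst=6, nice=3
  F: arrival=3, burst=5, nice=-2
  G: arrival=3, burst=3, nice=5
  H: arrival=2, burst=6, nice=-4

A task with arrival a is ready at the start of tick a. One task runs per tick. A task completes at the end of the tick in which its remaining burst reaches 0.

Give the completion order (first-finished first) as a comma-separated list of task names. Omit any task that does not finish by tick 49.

t=0: ready={A,B} → run A
t=1: ready={A,B} → run A
t=2: ready={A,B,C,H} → run H
t=3: ready={A,B,C,F,G,H} → run H
t=4: ready={A,B,C,D,F,G,H} → run H
t=5: ready={A,B,C,D,F,G,H} → run H
t=6: ready={A,B,C,D,F,G,H} → run H
t=7: ready={A,B,C,D,E,F,G,H} → run H
t=8: ready={A,B,C,D,E,F,G} → run A
t=9: ready={A,B,C,D,E,F,G} → run A
t=10: ready={A,B,C,D,E,F,G} → run A
t=11: ready={A,B,C,D,E,F,G} → run A
t=12: ready={A,B,C,D,E,F,G} → run A
t=13: ready={A,B,C,D,E,F,G} → run A
t=14: ready={B,C,D,E,F,G} → run F
t=15: ready={B,C,D,E,F,G} → run F
t=16: ready={B,C,D,E,F,G} → run F
t=17: ready={B,C,D,E,F,G} → run F
t=18: ready={B,C,D,E,F,G} → run F
t=19: ready={B,C,D,E,G} → run D
t=20: ready={B,C,D,E,G} → run D
t=21: ready={B,C,D,E,G} → run D
t=22: ready={B,C,E,G} → run E
t=23: ready={B,C,E,G} → run E
t=24: ready={B,C,E,G} → run E
t=25: ready={B,C,E,G} → run E
t=26: ready={B,C,E,G} → run E
t=27: ready={B,C,E,G} → run E
t=28: ready={B,C,G} → run B
t=29: ready={B,C,G} → run B
t=30: ready={B,C,G} → run B
t=31: ready={B,C,G} → run B
t=32: ready={B,C,G} → run B
t=33: ready={B,C,G} → run B
t=34: ready={B,C,G} → run B
t=35: ready={C,G} → run C
t=36: ready={C,G} → run C
t=37: ready={C,G} → run C
t=38: ready={C,G} → run C
t=39: ready={C,G} → run C
t=40: ready={C,G} → run C
t=41: ready={C,G} → run C
t=42: ready={C,G} → run C
t=43: ready={G} → run G
t=44: ready={G} → run G
t=45: ready={G} → run G
t=46: (idle)
t=47: (idle)
t=48: (idle)
t=49: (idle)

completion order = H, A, F, D, E, B, C, G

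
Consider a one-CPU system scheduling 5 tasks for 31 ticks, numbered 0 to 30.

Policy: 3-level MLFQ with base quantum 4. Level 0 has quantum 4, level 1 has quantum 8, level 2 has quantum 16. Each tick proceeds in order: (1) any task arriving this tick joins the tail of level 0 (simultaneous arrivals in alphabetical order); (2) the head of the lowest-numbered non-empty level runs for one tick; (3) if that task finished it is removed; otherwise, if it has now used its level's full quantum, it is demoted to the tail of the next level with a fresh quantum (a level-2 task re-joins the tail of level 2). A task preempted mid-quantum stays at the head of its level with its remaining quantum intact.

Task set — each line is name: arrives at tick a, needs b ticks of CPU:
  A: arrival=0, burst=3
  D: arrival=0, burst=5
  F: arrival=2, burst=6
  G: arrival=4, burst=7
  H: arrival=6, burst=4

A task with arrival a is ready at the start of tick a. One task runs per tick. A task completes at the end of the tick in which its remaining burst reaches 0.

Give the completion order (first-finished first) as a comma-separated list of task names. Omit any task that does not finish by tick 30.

t=0: L0/L1/L2 = AD/-/- → run A
t=1: L0/L1/L2 = AD/-/- → run A
t=2: L0/L1/L2 = ADF/-/- → run A
t=3: L0/L1/L2 = DF/-/- → run D
t=4: L0/L1/L2 = DFG/-/- → run D
t=5: L0/L1/L2 = DFG/-/- → run D
t=6: L0/L1/L2 = DFGH/-/- → run D
t=7: L0/L1/L2 = FGH/D/- → run F
t=8: L0/L1/L2 = FGH/D/- → run F
t=9: L0/L1/L2 = FGH/D/- → run F
t=10: L0/L1/L2 = FGH/D/- → run F
t=11: L0/L1/L2 = GH/DF/- → run G
t=12: L0/L1/L2 = GH/DF/- → run G
t=13: L0/L1/L2 = GH/DF/- → run G
t=14: L0/L1/L2 = GH/DF/- → run G
t=15: L0/L1/L2 = H/DFG/- → run H
t=16: L0/L1/L2 = H/DFG/- → run H
t=17: L0/L1/L2 = H/DFG/- → run H
t=18: L0/L1/L2 = H/DFG/- → run H
t=19: L0/L1/L2 = -/DFG/- → run D
t=20: L0/L1/L2 = -/FG/- → run F
t=21: L0/L1/L2 = -/FG/- → run F
t=22: L0/L1/L2 = -/G/- → run G
t=23: L0/L1/L2 = -/G/- → run G
t=24: L0/L1/L2 = -/G/- → run G
t=25: (idle)
t=26: (idle)
t=27: (idle)
t=28: (idle)
t=29: (idle)
t=30: (idle)

completion order = A, H, D, F, G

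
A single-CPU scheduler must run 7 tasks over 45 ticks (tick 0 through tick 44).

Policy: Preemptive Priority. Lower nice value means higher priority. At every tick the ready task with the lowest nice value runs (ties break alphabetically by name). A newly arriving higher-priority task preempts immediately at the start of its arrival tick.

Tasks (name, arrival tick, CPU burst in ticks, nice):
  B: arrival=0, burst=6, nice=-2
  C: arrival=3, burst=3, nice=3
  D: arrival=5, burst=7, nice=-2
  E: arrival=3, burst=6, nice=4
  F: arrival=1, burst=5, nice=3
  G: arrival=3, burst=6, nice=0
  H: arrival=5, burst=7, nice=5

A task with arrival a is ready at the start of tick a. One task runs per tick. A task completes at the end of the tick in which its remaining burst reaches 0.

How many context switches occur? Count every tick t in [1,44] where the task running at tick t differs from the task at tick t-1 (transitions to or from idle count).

context switches = 7

t=0: ready={B} → run B
t=1: ready={B,F} → run B
t=2: ready={B,F} → run B
t=3: ready={B,C,E,F,G} → run B
t=4: ready={B,C,E,F,G} → run B
t=5: ready={B,C,D,E,F,G,H} → run B
t=6: ready={C,D,E,F,G,H} → run D
t=7: ready={C,D,E,F,G,H} → run D
t=8: ready={C,D,E,F,G,H} → run D
t=9: ready={C,D,E,F,G,H} → run D
t=10: ready={C,D,E,F,G,H} → run D
t=11: ready={C,D,E,F,G,H} → run D
t=12: ready={C,D,E,F,G,H} → run D
t=13: ready={C,E,F,G,H} → run G
t=14: ready={C,E,F,G,H} → run G
t=15: ready={C,E,F,G,H} → run G
t=16: ready={C,E,F,G,H} → run G
t=17: ready={C,E,F,G,H} → run G
t=18: ready={C,E,F,G,H} → run G
t=19: ready={C,E,F,H} → run C
t=20: ready={C,E,F,H} → run C
t=21: ready={C,E,F,H} → run C
t=22: ready={E,F,H} → run F
t=23: ready={E,F,H} → run F
t=24: ready={E,F,H} → run F
t=25: ready={E,F,H} → run F
t=26: ready={E,F,H} → run F
t=27: ready={E,H} → run E
t=28: ready={E,H} → run E
t=29: ready={E,H} → run E
t=30: ready={E,H} → run E
t=31: ready={E,H} → run E
t=32: ready={E,H} → run E
t=33: ready={H} → run H
t=34: ready={H} → run H
t=35: ready={H} → run H
t=36: ready={H} → run H
t=37: ready={H} → run H
t=38: ready={H} → run H
t=39: ready={H} → run H
t=40: (idle)
t=41: (idle)
t=42: (idle)
t=43: (idle)
t=44: (idle)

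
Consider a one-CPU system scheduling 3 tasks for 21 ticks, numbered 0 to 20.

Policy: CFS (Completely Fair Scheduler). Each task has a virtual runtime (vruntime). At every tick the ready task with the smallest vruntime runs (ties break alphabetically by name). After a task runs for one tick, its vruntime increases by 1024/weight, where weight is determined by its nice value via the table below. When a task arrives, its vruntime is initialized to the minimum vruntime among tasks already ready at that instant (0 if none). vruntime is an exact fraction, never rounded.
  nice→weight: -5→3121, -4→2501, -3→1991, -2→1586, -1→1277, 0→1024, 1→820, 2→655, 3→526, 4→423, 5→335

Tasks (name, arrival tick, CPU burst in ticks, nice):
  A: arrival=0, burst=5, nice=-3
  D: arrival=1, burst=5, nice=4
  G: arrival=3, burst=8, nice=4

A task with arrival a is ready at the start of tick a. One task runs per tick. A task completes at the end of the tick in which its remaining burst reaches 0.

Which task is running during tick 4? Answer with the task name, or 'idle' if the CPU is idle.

t=0: vr[A=0] → run A
t=1: vr[A=1024/1991 D=1024/1991] → run A
t=2: vr[A=2048/1991 D=1024/1991] → run D
t=3: vr[A=2048/1991 D=2471936/842193 G=2048/1991] → run A
t=4: vr[A=3072/1991 D=2471936/842193 G=2048/1991] → run G
t=5: vr[A=3072/1991 D=2471936/842193 G=2905088/842193] → run A
t=6: vr[A=4096/1991 D=2471936/842193 G=2905088/842193] → run A
t=7: vr[D=2471936/842193 G=2905088/842193] → run D
t=8: vr[D=4510720/842193 G=2905088/842193] → run G
t=9: vr[D=4510720/842193 G=4943872/842193] → run D
t=10: vr[D=2183168/280731 G=4943872/842193] → run G
t=11: vr[D=2183168/280731 G=2327552/280731] → run D
t=12: vr[D=8588288/842193 G=2327552/280731] → run G
t=13: vr[D=8588288/842193 G=9021440/842193] → run D
t=14: vr[G=9021440/842193] → run G
t=15: vr[G=11060224/842193] → run G
t=16: vr[G=4366336/280731] → run G
t=17: vr[G=15137792/842193] → run G
t=18: (idle)
t=19: (idle)
t=20: (idle)

running at tick 4 = G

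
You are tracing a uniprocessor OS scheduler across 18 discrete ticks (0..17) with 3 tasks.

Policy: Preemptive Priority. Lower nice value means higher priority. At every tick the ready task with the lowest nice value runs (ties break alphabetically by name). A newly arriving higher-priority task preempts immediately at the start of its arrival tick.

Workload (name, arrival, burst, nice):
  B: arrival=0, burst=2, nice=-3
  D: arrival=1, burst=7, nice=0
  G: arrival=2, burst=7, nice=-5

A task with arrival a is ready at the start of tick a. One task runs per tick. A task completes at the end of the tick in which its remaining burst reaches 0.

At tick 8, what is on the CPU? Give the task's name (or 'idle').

t=0: ready={B} → run B
t=1: ready={B,D} → run B
t=2: ready={D,G} → run G
t=3: ready={D,G} → run G
t=4: ready={D,G} → run G
t=5: ready={D,G} → run G
t=6: ready={D,G} → run G
t=7: ready={D,G} → run G
t=8: ready={D,G} → run G
t=9: ready={D} → run D
t=10: ready={D} → run D
t=11: ready={D} → run D
t=12: ready={D} → run D
t=13: ready={D} → run D
t=14: ready={D} → run D
t=15: ready={D} → run D
t=16: (idle)
t=17: (idle)

running at tick 8 = G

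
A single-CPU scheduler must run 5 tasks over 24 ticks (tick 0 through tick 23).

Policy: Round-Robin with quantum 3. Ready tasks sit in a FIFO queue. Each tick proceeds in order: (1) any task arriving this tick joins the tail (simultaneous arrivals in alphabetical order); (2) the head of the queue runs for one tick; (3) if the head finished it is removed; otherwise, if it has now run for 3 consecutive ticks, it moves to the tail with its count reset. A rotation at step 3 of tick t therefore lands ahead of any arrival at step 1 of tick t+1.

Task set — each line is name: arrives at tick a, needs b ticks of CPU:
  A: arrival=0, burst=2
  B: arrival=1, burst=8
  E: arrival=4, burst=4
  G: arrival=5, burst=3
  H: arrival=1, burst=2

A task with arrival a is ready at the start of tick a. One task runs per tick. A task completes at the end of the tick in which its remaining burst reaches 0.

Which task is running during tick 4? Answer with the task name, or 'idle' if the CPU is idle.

t=0: queue=[A] q_used=0 → run A
t=1: queue=[A,B,H] q_used=1 → run A
t=2: queue=[B,H] q_used=0 → run B
t=3: queue=[B,H] q_used=1 → run B
t=4: queue=[B,H,E] q_used=2 → run B
t=5: queue=[H,E,B,G] q_used=0 → run H
t=6: queue=[H,E,B,G] q_used=1 → run H
t=7: queue=[E,B,G] q_used=0 → run E
t=8: queue=[E,B,G] q_used=1 → run E
t=9: queue=[E,B,G] q_used=2 → run E
t=10: queue=[B,G,E] q_used=0 → run B
t=11: queue=[B,G,E] q_used=1 → run B
t=12: queue=[B,G,E] q_used=2 → run B
t=13: queue=[G,E,B] q_used=0 → run G
t=14: queue=[G,E,B] q_used=1 → run G
t=15: queue=[G,E,B] q_used=2 → run G
t=16: queue=[E,B] q_used=0 → run E
t=17: queue=[B] q_used=0 → run B
t=18: queue=[B] q_used=1 → run B
t=19: (idle)
t=20: (idle)
t=21: (idle)
t=22: (idle)
t=23: (idle)

running at tick 4 = B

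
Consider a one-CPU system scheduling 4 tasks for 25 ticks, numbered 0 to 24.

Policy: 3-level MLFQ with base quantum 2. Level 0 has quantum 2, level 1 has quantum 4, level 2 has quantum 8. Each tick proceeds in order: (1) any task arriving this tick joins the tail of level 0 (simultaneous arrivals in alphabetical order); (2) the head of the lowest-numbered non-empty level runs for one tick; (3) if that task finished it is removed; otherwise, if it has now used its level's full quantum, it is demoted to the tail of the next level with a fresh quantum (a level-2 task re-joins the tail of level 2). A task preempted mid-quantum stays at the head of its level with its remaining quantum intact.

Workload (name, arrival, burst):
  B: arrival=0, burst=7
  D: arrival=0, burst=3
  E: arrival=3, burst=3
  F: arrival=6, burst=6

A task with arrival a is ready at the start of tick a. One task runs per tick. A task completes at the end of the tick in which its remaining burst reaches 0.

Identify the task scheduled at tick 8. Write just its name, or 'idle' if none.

t=0: L0/L1/L2 = BD/-/- → run B
t=1: L0/L1/L2 = BD/-/- → run B
t=2: L0/L1/L2 = D/B/- → run D
t=3: L0/L1/L2 = DE/B/- → run D
t=4: L0/L1/L2 = E/BD/- → run E
t=5: L0/L1/L2 = E/BD/- → run E
t=6: L0/L1/L2 = F/BDE/- → run F
t=7: L0/L1/L2 = F/BDE/- → run F
t=8: L0/L1/L2 = -/BDEF/- → run B
t=9: L0/L1/L2 = -/BDEF/- → run B
t=10: L0/L1/L2 = -/BDEF/- → run B
t=11: L0/L1/L2 = -/BDEF/- → run B
t=12: L0/L1/L2 = -/DEF/B → run D
t=13: L0/L1/L2 = -/EF/B → run E
t=14: L0/L1/L2 = -/F/B → run F
t=15: L0/L1/L2 = -/F/B → run F
t=16: L0/L1/L2 = -/F/B → run F
t=17: L0/L1/L2 = -/F/B → run F
t=18: L0/L1/L2 = -/-/B → run B
t=19: (idle)
t=20: (idle)
t=21: (idle)
t=22: (idle)
t=23: (idle)
t=24: (idle)

running at tick 8 = B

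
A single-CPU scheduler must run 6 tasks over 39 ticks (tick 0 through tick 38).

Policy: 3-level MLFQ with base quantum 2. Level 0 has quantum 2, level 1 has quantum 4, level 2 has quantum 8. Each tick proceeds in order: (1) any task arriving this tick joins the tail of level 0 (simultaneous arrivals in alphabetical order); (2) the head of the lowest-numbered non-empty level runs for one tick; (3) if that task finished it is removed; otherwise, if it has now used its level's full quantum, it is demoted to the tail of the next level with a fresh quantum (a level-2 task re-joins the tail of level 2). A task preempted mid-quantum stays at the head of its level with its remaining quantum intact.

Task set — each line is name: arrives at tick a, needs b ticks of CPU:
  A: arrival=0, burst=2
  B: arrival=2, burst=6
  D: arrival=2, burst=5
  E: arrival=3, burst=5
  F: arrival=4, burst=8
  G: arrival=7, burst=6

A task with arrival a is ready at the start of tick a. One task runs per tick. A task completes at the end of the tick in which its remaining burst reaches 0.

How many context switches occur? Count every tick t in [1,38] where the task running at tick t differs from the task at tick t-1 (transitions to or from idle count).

context switches = 12

t=0: L0/L1/L2 = A/-/- → run A
t=1: L0/L1/L2 = A/-/- → run A
t=2: L0/L1/L2 = BD/-/- → run B
t=3: L0/L1/L2 = BDE/-/- → run B
t=4: L0/L1/L2 = DEF/B/- → run D
t=5: L0/L1/L2 = DEF/B/- → run D
t=6: L0/L1/L2 = EF/BD/- → run E
t=7: L0/L1/L2 = EFG/BD/- → run E
t=8: L0/L1/L2 = FG/BDE/- → run F
t=9: L0/L1/L2 = FG/BDE/- → run F
t=10: L0/L1/L2 = G/BDEF/- → run G
t=11: L0/L1/L2 = G/BDEF/- → run G
t=12: L0/L1/L2 = -/BDEFG/- → run B
t=13: L0/L1/L2 = -/BDEFG/- → run B
t=14: L0/L1/L2 = -/BDEFG/- → run B
t=15: L0/L1/L2 = -/BDEFG/- → run B
t=16: L0/L1/L2 = -/DEFG/- → run D
t=17: L0/L1/L2 = -/DEFG/- → run D
t=18: L0/L1/L2 = -/DEFG/- → run D
t=19: L0/L1/L2 = -/EFG/- → run E
t=20: L0/L1/L2 = -/EFG/- → run E
t=21: L0/L1/L2 = -/EFG/- → run E
t=22: L0/L1/L2 = -/FG/- → run F
t=23: L0/L1/L2 = -/FG/- → run F
t=24: L0/L1/L2 = -/FG/- → run F
t=25: L0/L1/L2 = -/FG/- → run F
t=26: L0/L1/L2 = -/G/F → run G
t=27: L0/L1/L2 = -/G/F → run G
t=28: L0/L1/L2 = -/G/F → run G
t=29: L0/L1/L2 = -/G/F → run G
t=30: L0/L1/L2 = -/-/F → run F
t=31: L0/L1/L2 = -/-/F → run F
t=32: (idle)
t=33: (idle)
t=34: (idle)
t=35: (idle)
t=36: (idle)
t=37: (idle)
t=38: (idle)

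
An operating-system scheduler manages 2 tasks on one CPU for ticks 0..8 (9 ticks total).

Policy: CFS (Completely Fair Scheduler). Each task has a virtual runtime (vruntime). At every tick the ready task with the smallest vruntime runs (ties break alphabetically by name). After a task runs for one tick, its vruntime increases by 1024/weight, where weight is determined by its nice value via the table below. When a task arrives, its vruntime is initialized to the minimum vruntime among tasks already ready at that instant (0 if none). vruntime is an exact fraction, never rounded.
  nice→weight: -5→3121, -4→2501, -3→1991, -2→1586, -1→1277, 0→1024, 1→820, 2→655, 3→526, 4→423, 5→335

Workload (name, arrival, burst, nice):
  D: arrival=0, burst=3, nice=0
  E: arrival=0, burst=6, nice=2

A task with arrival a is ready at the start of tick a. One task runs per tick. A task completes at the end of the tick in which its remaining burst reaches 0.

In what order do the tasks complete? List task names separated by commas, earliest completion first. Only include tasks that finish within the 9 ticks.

t=0: vr[D=0 E=0] → run D
t=1: vr[D=1 E=0] → run E
t=2: vr[D=1 E=1024/655] → run D
t=3: vr[D=2 E=1024/655] → run E
t=4: vr[D=2 E=2048/655] → run D
t=5: vr[E=2048/655] → run E
t=6: vr[E=3072/655] → run E
t=7: vr[E=4096/655] → run E
t=8: vr[E=1024/131] → run E

completion order = D, E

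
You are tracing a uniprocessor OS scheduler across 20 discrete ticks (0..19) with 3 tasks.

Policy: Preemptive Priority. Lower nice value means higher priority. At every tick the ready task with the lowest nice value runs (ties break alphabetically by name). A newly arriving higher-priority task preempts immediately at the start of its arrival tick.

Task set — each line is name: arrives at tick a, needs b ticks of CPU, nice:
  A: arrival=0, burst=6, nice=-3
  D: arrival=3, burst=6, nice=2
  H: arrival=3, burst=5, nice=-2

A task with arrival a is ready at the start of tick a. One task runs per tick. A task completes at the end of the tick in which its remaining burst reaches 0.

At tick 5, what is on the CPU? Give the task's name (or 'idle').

running at tick 5 = A

t=0: ready={A} → run A
t=1: ready={A} → run A
t=2: ready={A} → run A
t=3: ready={A,D,H} → run A
t=4: ready={A,D,H} → run A
t=5: ready={A,D,H} → run A
t=6: ready={D,H} → run H
t=7: ready={D,H} → run H
t=8: ready={D,H} → run H
t=9: ready={D,H} → run H
t=10: ready={D,H} → run H
t=11: ready={D} → run D
t=12: ready={D} → run D
t=13: ready={D} → run D
t=14: ready={D} → run D
t=15: ready={D} → run D
t=16: ready={D} → run D
t=17: (idle)
t=18: (idle)
t=19: (idle)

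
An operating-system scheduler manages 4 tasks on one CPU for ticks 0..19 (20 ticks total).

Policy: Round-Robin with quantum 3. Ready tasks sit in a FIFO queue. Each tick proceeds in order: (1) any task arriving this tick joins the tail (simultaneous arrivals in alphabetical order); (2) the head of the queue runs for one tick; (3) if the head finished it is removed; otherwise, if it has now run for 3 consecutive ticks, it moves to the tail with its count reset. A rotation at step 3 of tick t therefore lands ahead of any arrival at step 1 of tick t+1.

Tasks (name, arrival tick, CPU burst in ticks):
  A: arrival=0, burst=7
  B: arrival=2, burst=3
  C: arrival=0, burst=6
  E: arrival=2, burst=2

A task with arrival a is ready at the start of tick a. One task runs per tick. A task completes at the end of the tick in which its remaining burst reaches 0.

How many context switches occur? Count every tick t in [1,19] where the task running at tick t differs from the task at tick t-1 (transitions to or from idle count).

t=0: queue=[A,C] q_used=0 → run A
t=1: queue=[A,C] q_used=1 → run A
t=2: queue=[A,C,B,E] q_used=2 → run A
t=3: queue=[C,B,E,A] q_used=0 → run C
t=4: queue=[C,B,E,A] q_used=1 → run C
t=5: queue=[C,B,E,A] q_used=2 → run C
t=6: queue=[B,E,A,C] q_used=0 → run B
t=7: queue=[B,E,A,C] q_used=1 → run B
t=8: queue=[B,E,A,C] q_used=2 → run B
t=9: queue=[E,A,C] q_used=0 → run E
t=10: queue=[E,A,C] q_used=1 → run E
t=11: queue=[A,C] q_used=0 → run A
t=12: queue=[A,C] q_used=1 → run A
t=13: queue=[A,C] q_used=2 → run A
t=14: queue=[C,A] q_used=0 → run C
t=15: queue=[C,A] q_used=1 → run C
t=16: queue=[C,A] q_used=2 → run C
t=17: queue=[A] q_used=0 → run A
t=18: (idle)
t=19: (idle)

context switches = 7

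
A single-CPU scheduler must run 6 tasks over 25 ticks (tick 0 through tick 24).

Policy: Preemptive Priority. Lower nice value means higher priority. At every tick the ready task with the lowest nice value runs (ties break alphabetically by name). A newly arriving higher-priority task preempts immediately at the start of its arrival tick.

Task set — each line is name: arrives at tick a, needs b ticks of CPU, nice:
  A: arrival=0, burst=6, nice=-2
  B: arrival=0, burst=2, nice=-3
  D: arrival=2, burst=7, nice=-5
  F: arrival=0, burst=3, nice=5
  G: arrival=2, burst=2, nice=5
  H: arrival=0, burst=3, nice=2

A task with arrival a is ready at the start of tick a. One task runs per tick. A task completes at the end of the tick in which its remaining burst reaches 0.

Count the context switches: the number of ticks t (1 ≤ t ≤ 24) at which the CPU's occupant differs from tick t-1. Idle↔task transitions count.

context switches = 6

t=0: ready={A,B,F,H} → run B
t=1: ready={A,B,F,H} → run B
t=2: ready={A,D,F,G,H} → run D
t=3: ready={A,D,F,G,H} → run D
t=4: ready={A,D,F,G,H} → run D
t=5: ready={A,D,F,G,H} → run D
t=6: ready={A,D,F,G,H} → run D
t=7: ready={A,D,F,G,H} → run D
t=8: ready={A,D,F,G,H} → run D
t=9: ready={A,F,G,H} → run A
t=10: ready={A,F,G,H} → run A
t=11: ready={A,F,G,H} → run A
t=12: ready={A,F,G,H} → run A
t=13: ready={A,F,G,H} → run A
t=14: ready={A,F,G,H} → run A
t=15: ready={F,G,H} → run H
t=16: ready={F,G,H} → run H
t=17: ready={F,G,H} → run H
t=18: ready={F,G} → run F
t=19: ready={F,G} → run F
t=20: ready={F,G} → run F
t=21: ready={G} → run G
t=22: ready={G} → run G
t=23: (idle)
t=24: (idle)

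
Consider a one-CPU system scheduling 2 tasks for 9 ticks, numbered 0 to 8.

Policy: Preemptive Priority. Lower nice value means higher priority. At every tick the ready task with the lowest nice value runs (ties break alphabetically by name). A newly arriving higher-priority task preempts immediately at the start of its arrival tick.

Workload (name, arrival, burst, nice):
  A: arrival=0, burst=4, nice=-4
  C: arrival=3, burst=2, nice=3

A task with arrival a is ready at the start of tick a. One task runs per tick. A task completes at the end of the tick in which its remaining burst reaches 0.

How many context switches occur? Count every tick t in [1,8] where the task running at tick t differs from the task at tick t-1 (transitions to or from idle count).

context switches = 2

t=0: ready={A} → run A
t=1: ready={A} → run A
t=2: ready={A} → run A
t=3: ready={A,C} → run A
t=4: ready={C} → run C
t=5: ready={C} → run C
t=6: (idle)
t=7: (idle)
t=8: (idle)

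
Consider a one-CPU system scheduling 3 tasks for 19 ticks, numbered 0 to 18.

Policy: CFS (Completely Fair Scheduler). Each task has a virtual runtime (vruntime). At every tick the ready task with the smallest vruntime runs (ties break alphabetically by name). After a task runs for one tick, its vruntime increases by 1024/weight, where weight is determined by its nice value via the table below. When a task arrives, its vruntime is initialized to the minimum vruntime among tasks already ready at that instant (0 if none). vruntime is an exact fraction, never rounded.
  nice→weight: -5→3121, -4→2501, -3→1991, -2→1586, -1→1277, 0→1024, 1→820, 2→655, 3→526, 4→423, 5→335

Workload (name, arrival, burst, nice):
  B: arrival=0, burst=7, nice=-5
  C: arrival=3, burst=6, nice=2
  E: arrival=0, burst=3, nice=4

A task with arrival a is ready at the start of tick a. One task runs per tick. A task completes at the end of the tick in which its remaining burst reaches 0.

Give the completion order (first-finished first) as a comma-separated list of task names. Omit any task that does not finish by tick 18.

t=0: vr[B=0 E=0] → run B
t=1: vr[B=1024/3121 E=0] → run E
t=2: vr[B=1024/3121 E=1024/423] → run B
t=3: vr[B=2048/3121 C=2048/3121 E=1024/423] → run B
t=4: vr[B=3072/3121 C=2048/3121 E=1024/423] → run C
t=5: vr[B=3072/3121 C=4537344/2044255 E=1024/423] → run B
t=6: vr[B=4096/3121 C=4537344/2044255 E=1024/423] → run B
t=7: vr[B=5120/3121 C=4537344/2044255 E=1024/423] → run B
t=8: vr[B=6144/3121 C=4537344/2044255 E=1024/423] → run B
t=9: vr[C=4537344/2044255 E=1024/423] → run C
t=10: vr[C=7733248/2044255 E=1024/423] → run E
t=11: vr[C=7733248/2044255 E=2048/423] → run C
t=12: vr[C=10929152/2044255 E=2048/423] → run E
t=13: vr[C=10929152/2044255] → run C
t=14: vr[C=14125056/2044255] → run C
t=15: vr[C=3464192/408851] → run C
t=16: (idle)
t=17: (idle)
t=18: (idle)

completion order = B, E, C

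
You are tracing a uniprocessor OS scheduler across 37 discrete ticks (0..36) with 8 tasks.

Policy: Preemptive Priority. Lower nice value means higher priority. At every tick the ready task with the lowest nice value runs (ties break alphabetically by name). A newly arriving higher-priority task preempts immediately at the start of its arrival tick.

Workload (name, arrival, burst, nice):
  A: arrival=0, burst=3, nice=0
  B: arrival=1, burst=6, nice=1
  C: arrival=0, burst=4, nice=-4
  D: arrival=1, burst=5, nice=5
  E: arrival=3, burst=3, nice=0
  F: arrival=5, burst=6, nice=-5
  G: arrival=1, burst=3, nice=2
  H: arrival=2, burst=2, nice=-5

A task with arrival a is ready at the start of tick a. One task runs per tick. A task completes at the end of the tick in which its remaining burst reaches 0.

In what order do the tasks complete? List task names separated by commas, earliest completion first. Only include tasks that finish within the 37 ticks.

completion order = H, F, C, A, E, B, G, D

t=0: ready={A,C} → run C
t=1: ready={A,B,C,D,G} → run C
t=2: ready={A,B,C,D,G,H} → run H
t=3: ready={A,B,C,D,E,G,H} → run H
t=4: ready={A,B,C,D,E,G} → run C
t=5: ready={A,B,C,D,E,F,G} → run F
t=6: ready={A,B,C,D,E,F,G} → run F
t=7: ready={A,B,C,D,E,F,G} → run F
t=8: ready={A,B,C,D,E,F,G} → run F
t=9: ready={A,B,C,D,E,F,G} → run F
t=10: ready={A,B,C,D,E,F,G} → run F
t=11: ready={A,B,C,D,E,G} → run C
t=12: ready={A,B,D,E,G} → run A
t=13: ready={A,B,D,E,G} → run A
t=14: ready={A,B,D,E,G} → run A
t=15: ready={B,D,E,G} → run E
t=16: ready={B,D,E,G} → run E
t=17: ready={B,D,E,G} → run E
t=18: ready={B,D,G} → run B
t=19: ready={B,D,G} → run B
t=20: ready={B,D,G} → run B
t=21: ready={B,D,G} → run B
t=22: ready={B,D,G} → run B
t=23: ready={B,D,G} → run B
t=24: ready={D,G} → run G
t=25: ready={D,G} → run G
t=26: ready={D,G} → run G
t=27: ready={D} → run D
t=28: ready={D} → run D
t=29: ready={D} → run D
t=30: ready={D} → run D
t=31: ready={D} → run D
t=32: (idle)
t=33: (idle)
t=34: (idle)
t=35: (idle)
t=36: (idle)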